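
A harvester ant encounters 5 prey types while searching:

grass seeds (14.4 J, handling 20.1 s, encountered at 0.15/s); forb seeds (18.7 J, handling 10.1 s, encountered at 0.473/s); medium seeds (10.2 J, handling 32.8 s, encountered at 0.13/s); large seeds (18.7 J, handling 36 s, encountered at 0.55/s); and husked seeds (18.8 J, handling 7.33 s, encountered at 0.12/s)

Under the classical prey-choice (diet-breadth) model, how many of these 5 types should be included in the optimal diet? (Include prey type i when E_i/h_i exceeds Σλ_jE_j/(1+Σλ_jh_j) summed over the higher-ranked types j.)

Rank by E/h (J/s): husked seeds 2.56, forb seeds 1.85, grass seeds 0.716, large seeds 0.519, medium seeds 0.311. Include each in turn until the next type's E/h falls below the running intake rate.
Rate on top 1: 1.2. forb seeds: 1.85 > 1.2 → include.
Rate on top 2: 1.668. grass seeds: 0.716 < 1.668 → exclude; stop.
Optimal diet: husked seeds, forb seeds — 2 of 5 types.

2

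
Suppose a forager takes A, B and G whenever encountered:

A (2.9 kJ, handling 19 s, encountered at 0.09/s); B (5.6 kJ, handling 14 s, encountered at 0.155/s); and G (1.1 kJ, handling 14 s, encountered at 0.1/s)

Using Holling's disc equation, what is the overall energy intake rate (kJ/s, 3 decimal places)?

R = (0.09×2.9 + 0.155×5.6 + 0.1×1.1) / (1 + 0.09×19 + 0.155×14 + 0.1×14) = 1.239/6.28 = 0.1973 kJ/s.

0.197 kJ/s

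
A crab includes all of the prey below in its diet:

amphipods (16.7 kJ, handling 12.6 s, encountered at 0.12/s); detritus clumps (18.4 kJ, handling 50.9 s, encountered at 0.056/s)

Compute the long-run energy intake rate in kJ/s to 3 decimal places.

R = (0.12×16.7 + 0.056×18.4) / (1 + 0.12×12.6 + 0.056×50.9) = 3.034/5.362 = 0.5659 kJ/s.

0.566 kJ/s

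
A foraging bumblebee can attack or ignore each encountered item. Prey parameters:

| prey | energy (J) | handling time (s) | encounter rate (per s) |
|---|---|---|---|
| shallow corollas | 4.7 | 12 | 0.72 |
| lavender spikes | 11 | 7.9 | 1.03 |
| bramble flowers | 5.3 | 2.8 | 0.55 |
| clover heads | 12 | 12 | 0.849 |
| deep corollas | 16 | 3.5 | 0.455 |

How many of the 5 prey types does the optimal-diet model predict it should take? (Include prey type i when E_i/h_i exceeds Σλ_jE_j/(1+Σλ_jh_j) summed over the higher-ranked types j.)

1

Profitabilities (E/h, J/s): deep corollas 4.57, bramble flowers 1.89, lavender spikes 1.39, clover heads 1, shallow corollas 0.392. Add prey in this order while the next type's profitability exceeds the intake rate on those already taken.
Rate on top 1: 2.808. bramble flowers: 1.89 < 2.808 → exclude; stop.
Optimal diet: deep corollas — 1 of 5 types.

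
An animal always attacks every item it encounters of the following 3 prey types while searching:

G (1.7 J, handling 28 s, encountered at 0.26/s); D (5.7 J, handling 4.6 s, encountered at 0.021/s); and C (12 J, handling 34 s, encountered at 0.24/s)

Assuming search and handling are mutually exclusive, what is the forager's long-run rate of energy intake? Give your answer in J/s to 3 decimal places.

Energy encountered per unit search time: 0.26×1.7 + 0.021×5.7 + 0.24×12 = 3.442 J/s.
Handling time per unit search time: 0.26×28 + 0.021×4.6 + 0.24×34 = 15.54.
Rate = 3.442/(1 + 15.54) = 0.2081 J/s.

0.208 J/s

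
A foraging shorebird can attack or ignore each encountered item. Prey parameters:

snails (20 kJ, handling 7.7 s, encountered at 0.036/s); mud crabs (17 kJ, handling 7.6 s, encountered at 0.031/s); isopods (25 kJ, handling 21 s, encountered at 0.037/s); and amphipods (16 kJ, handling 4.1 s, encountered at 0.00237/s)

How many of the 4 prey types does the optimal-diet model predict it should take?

E/h in descending order: amphipods 3.9, snails 2.6, mud crabs 2.24, isopods 1.19 kJ/s. The optimal diet is the largest prefix of this list for which every included type satisfies E_i/h_i > R on the types above it.
Rate on top 1: 0.03756. snails: 2.6 > 0.03756 → include.
Rate on top 2: 0.5889. mud crabs: 2.24 > 0.5889 → include.
Rate on top 3: 0.8439. isopods: 1.19 > 0.8439 → include.
Optimal diet: amphipods, snails, mud crabs, isopods — 4 of 4 types.

4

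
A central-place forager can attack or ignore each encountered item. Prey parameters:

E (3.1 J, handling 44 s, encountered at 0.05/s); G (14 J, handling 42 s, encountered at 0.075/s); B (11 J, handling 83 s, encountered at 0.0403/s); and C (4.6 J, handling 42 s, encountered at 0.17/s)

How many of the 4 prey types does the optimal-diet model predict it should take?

Rank by E/h (J/s): G 0.333, B 0.133, C 0.11, E 0.0705. Include each in turn until the next type's E/h falls below the running intake rate.
Rate on top 1: 0.253. B: 0.133 < 0.253 → exclude; stop.
Optimal diet: G — 1 of 4 types.

1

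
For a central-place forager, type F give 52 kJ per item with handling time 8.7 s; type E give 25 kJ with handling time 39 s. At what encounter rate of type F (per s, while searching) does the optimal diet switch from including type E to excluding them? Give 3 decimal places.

At the threshold, the rate on type F alone equals the profitability of type E: λ·52/(1 + λ·8.7) = 25/39 = 0.641.
Rearranging, λ(52 − 0.641×8.7) = 0.641, so λ = 0.641/46.42 = 0.01381 per s.

0.014 per s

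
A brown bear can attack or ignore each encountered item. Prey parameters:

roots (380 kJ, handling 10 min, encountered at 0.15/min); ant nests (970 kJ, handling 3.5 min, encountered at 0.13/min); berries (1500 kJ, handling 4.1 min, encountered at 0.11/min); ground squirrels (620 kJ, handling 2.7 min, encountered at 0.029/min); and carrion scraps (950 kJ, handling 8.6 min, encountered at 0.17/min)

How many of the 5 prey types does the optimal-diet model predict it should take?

3

Profitabilities (E/h, kJ/min): berries 366, ant nests 277, ground squirrels 230, carrion scraps 110, roots 38. Add prey in this order while the next type's profitability exceeds the intake rate on those already taken.
Rate on top 1: 113.7. ant nests: 277 > 113.7 → include.
Rate on top 2: 152.7. ground squirrels: 230 > 152.7 → include.
Rate on top 3: 155.8. carrion scraps: 110 < 155.8 → exclude; stop.
Optimal diet: berries, ant nests, ground squirrels — 3 of 5 types.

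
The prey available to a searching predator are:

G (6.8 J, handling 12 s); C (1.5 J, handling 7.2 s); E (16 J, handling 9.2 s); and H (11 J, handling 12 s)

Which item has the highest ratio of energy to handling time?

E

In descending order of E/h:
E: 16/9.2 = 1.74 J/s
H: 11/12 = 0.917 J/s
G: 6.8/12 = 0.567 J/s
C: 1.5/7.2 = 0.208 J/s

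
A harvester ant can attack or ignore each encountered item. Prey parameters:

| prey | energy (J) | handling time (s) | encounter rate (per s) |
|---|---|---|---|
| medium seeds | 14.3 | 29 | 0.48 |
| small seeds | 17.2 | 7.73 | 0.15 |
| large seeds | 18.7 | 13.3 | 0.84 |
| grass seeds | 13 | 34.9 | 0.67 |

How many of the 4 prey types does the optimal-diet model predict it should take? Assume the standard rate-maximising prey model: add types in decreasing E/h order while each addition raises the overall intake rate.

2

E/h in descending order: small seeds 2.23, large seeds 1.41, medium seeds 0.493, grass seeds 0.372 J/s. The optimal diet is the largest prefix of this list for which every included type satisfies E_i/h_i > R on the types above it.
Rate on top 1: 1.195. large seeds: 1.41 > 1.195 → include.
Rate on top 2: 1.372. medium seeds: 0.493 < 1.372 → exclude; stop.
Optimal diet: small seeds, large seeds — 2 of 4 types.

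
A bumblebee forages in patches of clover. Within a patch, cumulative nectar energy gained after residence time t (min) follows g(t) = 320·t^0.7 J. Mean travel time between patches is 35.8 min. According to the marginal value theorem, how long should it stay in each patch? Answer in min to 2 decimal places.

83.53 min

Maximise g(t)/(T+t): set derivative to zero → g'(t)(T+t) = g(t).
g'(t) = 0.7·320·t^-0.3. Setting 0.7·320·t^-0.3 = 320·t^0.7/(35.8+t) gives 0.7(35.8+t) = t, so 0.30·t = 0.7×35.8.
t* = 0.7×35.8/0.30 = 83.53 min.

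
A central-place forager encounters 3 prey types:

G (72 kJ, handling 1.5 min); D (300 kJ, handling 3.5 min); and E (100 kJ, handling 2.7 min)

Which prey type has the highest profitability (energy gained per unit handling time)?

D

Profitability E/h (kJ/min): G = 72/1.5 = 48, D = 300/3.5 = 85.7, E = 100/2.7 = 37.
Ranked: D > G > E.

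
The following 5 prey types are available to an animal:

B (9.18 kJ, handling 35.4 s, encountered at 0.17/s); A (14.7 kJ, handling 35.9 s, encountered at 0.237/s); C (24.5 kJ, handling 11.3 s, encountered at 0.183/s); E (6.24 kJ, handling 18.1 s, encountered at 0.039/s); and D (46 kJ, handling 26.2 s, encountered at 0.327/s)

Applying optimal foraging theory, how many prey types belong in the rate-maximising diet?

E/h in descending order: C 2.17, D 1.76, A 0.409, E 0.345, B 0.259 kJ/s. The optimal diet is the largest prefix of this list for which every included type satisfies E_i/h_i > R on the types above it.
Rate on top 1: 1.461. D: 1.76 > 1.461 → include.
Rate on top 2: 1.678. A: 0.409 < 1.678 → exclude; stop.
Optimal diet: C, D — 2 of 5 types.

2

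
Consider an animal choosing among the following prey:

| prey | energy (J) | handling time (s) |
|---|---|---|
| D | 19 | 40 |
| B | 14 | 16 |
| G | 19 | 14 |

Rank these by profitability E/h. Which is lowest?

In descending order of E/h:
G: 19/14 = 1.36 J/s
B: 14/16 = 0.875 J/s
D: 19/40 = 0.475 J/s

D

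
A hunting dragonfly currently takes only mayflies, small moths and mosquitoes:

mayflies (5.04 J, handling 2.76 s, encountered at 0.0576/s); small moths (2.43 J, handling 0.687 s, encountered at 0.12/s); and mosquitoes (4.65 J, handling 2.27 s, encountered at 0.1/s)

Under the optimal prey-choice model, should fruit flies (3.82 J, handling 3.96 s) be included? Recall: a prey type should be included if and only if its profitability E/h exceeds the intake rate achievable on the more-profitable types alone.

Yes

On mayflies, small moths and mosquitoes alone, R = ΣλE/(1+Σλh) = 1.047/1.468 = 0.7129 J/s.
Profitability of fruit flies: 3.82/3.96 = 0.9646 J/s.
Since 0.9646 > R, including fruit flies increases the long-run rate.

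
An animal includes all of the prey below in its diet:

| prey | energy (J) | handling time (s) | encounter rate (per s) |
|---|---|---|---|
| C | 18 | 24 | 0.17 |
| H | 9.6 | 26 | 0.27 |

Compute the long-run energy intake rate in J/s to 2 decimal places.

0.47 J/s

Energy encountered per unit search time: 0.17×18 + 0.27×9.6 = 5.652 J/s.
Handling time per unit search time: 0.17×24 + 0.27×26 = 11.1.
Rate = 5.652/(1 + 11.1) = 0.4671 J/s.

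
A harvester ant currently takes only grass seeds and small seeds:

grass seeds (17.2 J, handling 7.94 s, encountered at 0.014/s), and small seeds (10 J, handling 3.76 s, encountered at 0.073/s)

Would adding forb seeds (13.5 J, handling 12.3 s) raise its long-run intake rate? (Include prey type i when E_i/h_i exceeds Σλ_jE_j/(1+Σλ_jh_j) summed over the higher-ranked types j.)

Intake rate on the current diet: R = (0.014×17.2 + 0.073×10) / (1 + 0.014×7.94 + 0.073×3.76) = 0.9708/1.386 = 0.7006 J/s.
Profitability of forb seeds: 13.5/12.3 = 1.098 J/s.
Since 1.098 > R, including forb seeds increases the long-run rate.

Yes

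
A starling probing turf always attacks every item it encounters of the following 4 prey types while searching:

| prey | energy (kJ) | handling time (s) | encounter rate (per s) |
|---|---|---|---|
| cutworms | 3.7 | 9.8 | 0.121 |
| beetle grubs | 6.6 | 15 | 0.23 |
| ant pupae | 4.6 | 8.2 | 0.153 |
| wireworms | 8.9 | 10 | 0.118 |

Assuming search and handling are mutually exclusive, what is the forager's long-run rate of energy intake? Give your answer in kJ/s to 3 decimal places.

0.461 kJ/s

R = (0.121×3.7 + 0.23×6.6 + 0.153×4.6 + 0.118×8.9) / (1 + 0.121×9.8 + 0.23×15 + 0.153×8.2 + 0.118×10) = 3.72/8.07 = 0.4609 kJ/s.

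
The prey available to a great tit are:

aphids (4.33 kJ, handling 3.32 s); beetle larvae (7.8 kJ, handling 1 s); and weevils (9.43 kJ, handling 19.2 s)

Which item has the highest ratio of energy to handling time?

beetle larvae

In descending order of E/h:
beetle larvae: 7.8/1 = 7.8 kJ/s
aphids: 4.33/3.32 = 1.3 kJ/s
weevils: 9.43/19.2 = 0.491 kJ/s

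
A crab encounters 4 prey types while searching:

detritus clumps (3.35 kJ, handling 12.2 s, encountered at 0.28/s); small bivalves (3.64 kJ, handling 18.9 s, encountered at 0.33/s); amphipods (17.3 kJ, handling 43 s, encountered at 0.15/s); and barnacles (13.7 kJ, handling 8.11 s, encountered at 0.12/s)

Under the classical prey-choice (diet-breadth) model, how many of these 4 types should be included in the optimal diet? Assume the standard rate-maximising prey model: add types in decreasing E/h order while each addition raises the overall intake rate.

1

Rank by E/h (kJ/s): barnacles 1.69, amphipods 0.402, detritus clumps 0.275, small bivalves 0.193. Include each in turn until the next type's E/h falls below the running intake rate.
Rate on top 1: 0.8332. amphipods: 0.402 < 0.8332 → exclude; stop.
Optimal diet: barnacles — 1 of 4 types.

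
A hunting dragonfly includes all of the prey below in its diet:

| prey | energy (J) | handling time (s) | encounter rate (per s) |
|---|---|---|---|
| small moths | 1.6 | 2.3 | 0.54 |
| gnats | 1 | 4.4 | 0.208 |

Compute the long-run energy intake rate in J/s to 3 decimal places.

Energy encountered per unit search time: 0.54×1.6 + 0.208×1 = 1.072 J/s.
Handling time per unit search time: 0.54×2.3 + 0.208×4.4 = 2.157.
Rate = 1.072/(1 + 2.157) = 0.3395 J/s.

0.340 J/s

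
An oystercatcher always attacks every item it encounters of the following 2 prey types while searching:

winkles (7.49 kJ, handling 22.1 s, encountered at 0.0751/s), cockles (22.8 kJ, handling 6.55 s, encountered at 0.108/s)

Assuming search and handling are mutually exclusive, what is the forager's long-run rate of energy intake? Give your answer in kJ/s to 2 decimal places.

Energy encountered per unit search time: 0.0751×7.49 + 0.108×22.8 = 3.025 kJ/s.
Handling time per unit search time: 0.0751×22.1 + 0.108×6.55 = 2.367.
Rate = 3.025/(1 + 2.367) = 0.8984 kJ/s.

0.90 kJ/s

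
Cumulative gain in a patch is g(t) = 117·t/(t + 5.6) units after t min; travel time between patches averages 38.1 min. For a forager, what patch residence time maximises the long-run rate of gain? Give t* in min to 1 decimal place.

14.6 min

By the marginal value theorem, leave when the instantaneous gain rate g'(t) equals the habitat-wide average g(t)/(T + t).
g'(t) = 117·5.6/(t + 5.6)². Setting 117·5.6/(t+5.6)² = 117t/[(t+5.6)(38.1+t)] gives 5.6(38.1+t) = t(t+5.6), so t² = 5.6×38.1 = 213.4.
t* = √213.4 = 14.61 min.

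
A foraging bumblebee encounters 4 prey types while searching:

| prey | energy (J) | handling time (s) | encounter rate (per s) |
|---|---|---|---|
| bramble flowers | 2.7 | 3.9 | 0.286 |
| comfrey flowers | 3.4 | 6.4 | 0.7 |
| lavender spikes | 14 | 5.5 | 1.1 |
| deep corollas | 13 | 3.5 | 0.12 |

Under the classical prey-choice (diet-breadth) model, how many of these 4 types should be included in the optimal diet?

Rank by E/h (J/s): deep corollas 3.71, lavender spikes 2.55, bramble flowers 0.692, comfrey flowers 0.531. Include each in turn until the next type's E/h falls below the running intake rate.
Rate on top 1: 1.099. lavender spikes: 2.55 > 1.099 → include.
Rate on top 2: 2.27. bramble flowers: 0.692 < 2.27 → exclude; stop.
Optimal diet: deep corollas, lavender spikes — 2 of 4 types.

2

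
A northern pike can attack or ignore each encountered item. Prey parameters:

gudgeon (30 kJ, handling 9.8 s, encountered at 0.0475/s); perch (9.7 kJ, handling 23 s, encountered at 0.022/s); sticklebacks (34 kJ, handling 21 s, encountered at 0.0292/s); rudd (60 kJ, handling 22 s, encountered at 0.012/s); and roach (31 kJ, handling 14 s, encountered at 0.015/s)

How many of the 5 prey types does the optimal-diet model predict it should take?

Rank by E/h (kJ/s): gudgeon 3.06, rudd 2.73, roach 2.21, sticklebacks 1.62, perch 0.422. Include each in turn until the next type's E/h falls below the running intake rate.
Rate on top 1: 0.9724. rudd: 2.73 > 0.9724 → include.
Rate on top 2: 1.24. roach: 2.21 > 1.24 → include.
Rate on top 3: 1.346. sticklebacks: 1.62 > 1.346 → include.
Rate on top 4: 1.411. perch: 0.422 < 1.411 → exclude; stop.
Optimal diet: gudgeon, rudd, roach, sticklebacks — 4 of 5 types.

4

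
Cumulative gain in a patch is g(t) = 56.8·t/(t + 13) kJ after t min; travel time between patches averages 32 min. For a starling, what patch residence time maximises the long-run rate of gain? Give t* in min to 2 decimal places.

By the marginal value theorem, leave when the instantaneous gain rate g'(t) equals the habitat-wide average g(t)/(T + t).
g'(t) = 56.8·13/(t + 13)². Setting 56.8·13/(t+13)² = 56.8t/[(t+13)(32+t)] gives 13(32+t) = t(t+13), so t² = 13×32 = 416.
t* = √416 = 20.4 min.

20.40 min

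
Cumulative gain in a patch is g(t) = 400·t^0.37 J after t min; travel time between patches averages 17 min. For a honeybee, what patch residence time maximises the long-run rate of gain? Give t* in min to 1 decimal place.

10.0 min

Optimal t* satisfies g'(t*) = g(t*)/(T + t*).
g'(t) = 0.37·400·t^-0.63. Setting 0.37·400·t^-0.63 = 400·t^0.37/(17+t) gives 0.37(17+t) = t, so 0.63·t = 0.37×17.
t* = 0.37×17/0.63 = 9.984 min.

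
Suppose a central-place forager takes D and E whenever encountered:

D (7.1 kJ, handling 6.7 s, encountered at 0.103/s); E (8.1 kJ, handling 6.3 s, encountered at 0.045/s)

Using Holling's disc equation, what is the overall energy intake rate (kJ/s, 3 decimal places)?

0.555 kJ/s

R = (0.103×7.1 + 0.045×8.1) / (1 + 0.103×6.7 + 0.045×6.3) = 1.096/1.974 = 0.5552 kJ/s.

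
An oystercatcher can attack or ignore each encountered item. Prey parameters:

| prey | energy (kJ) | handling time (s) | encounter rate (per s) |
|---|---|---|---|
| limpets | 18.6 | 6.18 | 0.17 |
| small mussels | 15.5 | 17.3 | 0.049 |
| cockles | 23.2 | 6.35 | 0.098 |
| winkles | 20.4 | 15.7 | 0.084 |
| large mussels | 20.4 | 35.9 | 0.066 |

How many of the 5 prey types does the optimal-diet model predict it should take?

2

E/h in descending order: cockles 3.65, limpets 3.01, winkles 1.3, small mussels 0.896, large mussels 0.568 kJ/s. The optimal diet is the largest prefix of this list for which every included type satisfies E_i/h_i > R on the types above it.
Rate on top 1: 1.401. limpets: 3.01 > 1.401 → include.
Rate on top 2: 2.034. winkles: 1.3 < 2.034 → exclude; stop.
Optimal diet: cockles, limpets — 2 of 5 types.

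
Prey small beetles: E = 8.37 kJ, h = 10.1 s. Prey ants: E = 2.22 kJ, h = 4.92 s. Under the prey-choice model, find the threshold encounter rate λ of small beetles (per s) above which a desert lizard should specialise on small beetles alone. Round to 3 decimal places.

0.118 per s

At the threshold, the rate on small beetles alone equals the profitability of ants: λ·8.37/(1 + λ·10.1) = 2.22/4.92 = 0.4512.
Rearranging, λ(8.37 − 0.4512×10.1) = 0.4512, so λ = 0.4512/3.813 = 0.1183 per s.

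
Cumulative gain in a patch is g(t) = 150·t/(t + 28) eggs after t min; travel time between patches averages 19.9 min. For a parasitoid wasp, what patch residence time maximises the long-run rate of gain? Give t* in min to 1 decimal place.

23.6 min

By the marginal value theorem, leave when the instantaneous gain rate g'(t) equals the habitat-wide average g(t)/(T + t).
g'(t) = 150·28/(t + 28)². Setting 150·28/(t+28)² = 150t/[(t+28)(19.9+t)] gives 28(19.9+t) = t(t+28), so t² = 28×19.9 = 557.2.
t* = √557.2 = 23.61 min.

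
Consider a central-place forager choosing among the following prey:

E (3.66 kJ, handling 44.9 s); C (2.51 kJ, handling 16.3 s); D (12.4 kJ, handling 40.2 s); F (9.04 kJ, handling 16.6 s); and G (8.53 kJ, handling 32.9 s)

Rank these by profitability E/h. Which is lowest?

E

Profitability E/h (kJ/s): E = 3.66/44.9 = 0.0815, C = 2.51/16.3 = 0.154, D = 12.4/40.2 = 0.308, F = 9.04/16.6 = 0.545, G = 8.53/32.9 = 0.259.
Ranked: F > D > G > C > E.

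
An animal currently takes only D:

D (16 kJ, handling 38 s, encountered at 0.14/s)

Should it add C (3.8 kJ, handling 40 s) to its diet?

No

Current rate: (0.14×16)/(1 + 0.14×38) = 0.3544 kJ/s.
C: E/h = 3.8/40 = 0.095 kJ/s.
0.095 < 0.3544, so adding C would lower the average — exclude it.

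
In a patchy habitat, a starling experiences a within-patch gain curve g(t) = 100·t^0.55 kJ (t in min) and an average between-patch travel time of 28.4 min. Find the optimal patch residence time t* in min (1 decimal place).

Maximise g(t)/(T+t): set derivative to zero → g'(t)(T+t) = g(t).
g'(t) = 0.55·100·t^-0.45. Setting 0.55·100·t^-0.45 = 100·t^0.55/(28.4+t) gives 0.55(28.4+t) = t, so 0.45·t = 0.55×28.4.
t* = 0.55×28.4/0.45 = 34.71 min.

34.7 min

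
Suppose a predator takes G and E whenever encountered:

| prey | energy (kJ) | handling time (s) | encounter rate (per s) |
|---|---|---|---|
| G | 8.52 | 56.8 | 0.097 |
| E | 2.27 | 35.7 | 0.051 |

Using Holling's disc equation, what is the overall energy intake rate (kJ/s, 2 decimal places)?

0.11 kJ/s

R = (0.097×8.52 + 0.051×2.27) / (1 + 0.097×56.8 + 0.051×35.7) = 0.9422/8.33 = 0.1131 kJ/s.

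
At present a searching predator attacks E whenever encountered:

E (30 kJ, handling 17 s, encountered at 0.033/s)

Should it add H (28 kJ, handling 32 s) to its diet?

Current rate: (0.033×30)/(1 + 0.033×17) = 0.6342 kJ/s.
Profitability of H: 28/32 = 0.875 kJ/s.
0.875 > 0.6342, so adding H raises the average — include it.

Yes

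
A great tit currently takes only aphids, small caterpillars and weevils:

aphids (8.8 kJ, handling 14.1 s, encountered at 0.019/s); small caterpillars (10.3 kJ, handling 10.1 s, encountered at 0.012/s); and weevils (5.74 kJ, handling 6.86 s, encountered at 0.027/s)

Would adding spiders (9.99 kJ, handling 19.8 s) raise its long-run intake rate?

Yes

Current rate: (0.019×8.8 + 0.012×10.3 + 0.027×5.74)/(1 + 0.019×14.1 + 0.012×10.1 + 0.027×6.86) = 0.2832 kJ/s.
spiders: E/h = 9.99/19.8 = 0.5045 kJ/s.
0.5045 > 0.2832, so adding spiders raises the average — include it.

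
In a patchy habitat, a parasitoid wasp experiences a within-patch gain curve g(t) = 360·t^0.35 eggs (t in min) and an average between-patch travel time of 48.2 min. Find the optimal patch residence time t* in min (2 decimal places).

25.95 min

Maximise g(t)/(T+t): set derivative to zero → g'(t)(T+t) = g(t).
g'(t) = 0.35·360·t^-0.65. Setting 0.35·360·t^-0.65 = 360·t^0.35/(48.2+t) gives 0.35(48.2+t) = t, so 0.65·t = 0.35×48.2.
t* = 0.35×48.2/0.65 = 25.95 min.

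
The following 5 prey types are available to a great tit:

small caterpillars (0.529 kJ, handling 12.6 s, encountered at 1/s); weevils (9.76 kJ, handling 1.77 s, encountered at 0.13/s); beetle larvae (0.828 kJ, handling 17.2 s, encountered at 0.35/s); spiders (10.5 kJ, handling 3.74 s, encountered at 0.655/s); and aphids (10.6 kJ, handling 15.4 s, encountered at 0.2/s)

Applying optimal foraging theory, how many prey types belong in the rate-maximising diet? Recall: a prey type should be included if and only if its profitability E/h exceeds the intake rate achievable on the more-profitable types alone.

2

E/h in descending order: weevils 5.51, spiders 2.81, aphids 0.688, beetle larvae 0.0481, small caterpillars 0.042 kJ/s. The optimal diet is the largest prefix of this list for which every included type satisfies E_i/h_i > R on the types above it.
Rate on top 1: 1.031. spiders: 2.81 > 1.031 → include.
Rate on top 2: 2.214. aphids: 0.688 < 2.214 → exclude; stop.
Optimal diet: weevils, spiders — 2 of 5 types.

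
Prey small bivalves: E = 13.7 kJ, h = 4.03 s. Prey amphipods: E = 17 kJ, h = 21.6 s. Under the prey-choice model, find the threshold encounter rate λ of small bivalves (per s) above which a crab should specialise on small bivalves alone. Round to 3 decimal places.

0.075 per s

Drop amphipods once their profitability E₂/h₂ falls below the rate achievable on small bivalves alone: E₂/h₂ = λE₁/(1 + λh₁).
Solve for λ: λE₁h₂ = E₂(1 + λh₁) → λ(E₁h₂ − E₂h₁) = E₂ → λ = E₂/(E₁h₂ − E₂h₁).
λ = 17/(13.7×21.6 − 17×4.03) = 17/227.4 = 0.07475 per s.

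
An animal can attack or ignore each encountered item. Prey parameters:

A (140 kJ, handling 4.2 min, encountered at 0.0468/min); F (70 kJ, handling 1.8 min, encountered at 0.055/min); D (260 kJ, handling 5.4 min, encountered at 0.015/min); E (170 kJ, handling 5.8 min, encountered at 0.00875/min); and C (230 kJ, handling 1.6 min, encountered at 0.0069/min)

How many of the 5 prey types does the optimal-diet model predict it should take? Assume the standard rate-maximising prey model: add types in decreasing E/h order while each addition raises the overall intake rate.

Rank by E/h (kJ/min): C 144, D 48.1, F 38.9, A 33.3, E 29.3. Include each in turn until the next type's E/h falls below the running intake rate.
Rate on top 1: 1.57. D: 48.1 > 1.57 → include.
Rate on top 2: 5.025. F: 38.9 > 5.025 → include.
Rate on top 3: 7.839. A: 33.3 > 7.839 → include.
Rate on top 4: 11.45. E: 29.3 > 11.45 → include.
Optimal diet: C, D, F, A, E — 5 of 5 types.

5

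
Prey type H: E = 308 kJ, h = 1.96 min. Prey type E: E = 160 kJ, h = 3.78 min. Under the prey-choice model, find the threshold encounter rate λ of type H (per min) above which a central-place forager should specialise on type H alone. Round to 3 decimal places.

0.188 per min

Drop type E once their profitability E₂/h₂ falls below the rate achievable on type H alone: E₂/h₂ = λE₁/(1 + λh₁).
Solve for λ: λE₁h₂ = E₂(1 + λh₁) → λ(E₁h₂ − E₂h₁) = E₂ → λ = E₂/(E₁h₂ − E₂h₁).
λ = 160/(308×3.78 − 160×1.96) = 160/850.6 = 0.1881 per min.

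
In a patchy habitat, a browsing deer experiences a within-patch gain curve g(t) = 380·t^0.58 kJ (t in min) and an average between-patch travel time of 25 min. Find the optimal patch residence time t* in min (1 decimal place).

34.5 min

Optimal t* satisfies g'(t*) = g(t*)/(T + t*).
g'(t) = 0.58·380·t^-0.42. Setting 0.58·380·t^-0.42 = 380·t^0.58/(25+t) gives 0.58(25+t) = t, so 0.42·t = 0.58×25.
t* = 0.58×25/0.42 = 34.52 min.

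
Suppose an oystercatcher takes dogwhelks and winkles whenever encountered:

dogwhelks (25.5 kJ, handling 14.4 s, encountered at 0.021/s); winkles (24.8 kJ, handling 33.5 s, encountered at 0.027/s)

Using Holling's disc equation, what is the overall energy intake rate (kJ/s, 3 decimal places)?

0.546 kJ/s

R = (0.021×25.5 + 0.027×24.8) / (1 + 0.021×14.4 + 0.027×33.5) = 1.205/2.207 = 0.5461 kJ/s.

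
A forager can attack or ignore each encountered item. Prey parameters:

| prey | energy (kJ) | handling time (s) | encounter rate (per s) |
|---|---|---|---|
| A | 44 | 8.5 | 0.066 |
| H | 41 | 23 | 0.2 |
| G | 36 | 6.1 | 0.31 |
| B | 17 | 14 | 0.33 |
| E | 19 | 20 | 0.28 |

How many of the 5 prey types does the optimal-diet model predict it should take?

Profitabilities (E/h, kJ/s): G 5.9, A 5.18, H 1.78, B 1.21, E 0.95. Add prey in this order while the next type's profitability exceeds the intake rate on those already taken.
Rate on top 1: 3.86. A: 5.18 > 3.86 → include.
Rate on top 2: 4.074. H: 1.78 < 4.074 → exclude; stop.
Optimal diet: G, A — 2 of 5 types.

2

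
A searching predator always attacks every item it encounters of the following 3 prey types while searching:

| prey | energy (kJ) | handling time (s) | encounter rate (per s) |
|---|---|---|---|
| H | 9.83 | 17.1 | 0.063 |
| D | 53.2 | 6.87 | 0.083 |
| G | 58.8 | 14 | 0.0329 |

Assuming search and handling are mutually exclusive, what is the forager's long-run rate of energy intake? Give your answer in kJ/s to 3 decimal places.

2.242 kJ/s

R = Σλ_iE_i / (1 + Σλ_ih_i)
Numerator: 0.063×9.83 + 0.083×53.2 + 0.0329×58.8 = 6.969
Denominator: 1 + 0.063×17.1 + 0.083×6.87 + 0.0329×14 = 3.108
R = 6.969/3.108 = 2.242 kJ/s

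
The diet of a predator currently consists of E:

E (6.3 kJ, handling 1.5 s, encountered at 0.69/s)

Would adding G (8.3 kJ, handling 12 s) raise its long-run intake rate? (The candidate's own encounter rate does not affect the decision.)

On E alone, R = ΣλE/(1+Σλh) = 4.347/2.035 = 2.136 kJ/s.
G: E/h = 8.3/12 = 0.6917 kJ/s.
Since 0.6917 < R, time spent handling G is better spent searching.

No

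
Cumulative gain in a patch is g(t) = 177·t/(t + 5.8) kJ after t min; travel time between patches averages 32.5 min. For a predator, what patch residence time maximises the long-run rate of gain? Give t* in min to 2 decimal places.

13.73 min

Maximise g(t)/(T+t): set derivative to zero → g'(t)(T+t) = g(t).
g'(t) = 177·5.8/(t + 5.8)². Setting 177·5.8/(t+5.8)² = 177t/[(t+5.8)(32.5+t)] gives 5.8(32.5+t) = t(t+5.8), so t² = 5.8×32.5 = 188.5.
t* = √188.5 = 13.73 min.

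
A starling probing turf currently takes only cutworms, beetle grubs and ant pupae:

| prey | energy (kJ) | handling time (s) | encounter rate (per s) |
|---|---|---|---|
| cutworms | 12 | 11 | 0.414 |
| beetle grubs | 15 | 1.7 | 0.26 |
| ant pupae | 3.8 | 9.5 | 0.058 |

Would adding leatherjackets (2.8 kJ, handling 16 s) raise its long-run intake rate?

Current rate: (0.414×12 + 0.26×15 + 0.058×3.8)/(1 + 0.414×11 + 0.26×1.7 + 0.058×9.5) = 1.388 kJ/s.
leatherjackets: E/h = 2.8/16 = 0.175 kJ/s.
Since 0.175 < R, time spent handling leatherjackets is better spent searching.

No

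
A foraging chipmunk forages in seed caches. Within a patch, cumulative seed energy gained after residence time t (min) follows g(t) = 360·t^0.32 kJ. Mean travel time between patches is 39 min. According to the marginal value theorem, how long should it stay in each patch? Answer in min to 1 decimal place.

18.4 min

Maximise g(t)/(T+t): set derivative to zero → g'(t)(T+t) = g(t).
g'(t) = 0.32·360·t^-0.68. Setting 0.32·360·t^-0.68 = 360·t^0.32/(39+t) gives 0.32(39+t) = t, so 0.68·t = 0.32×39.
t* = 0.32×39/0.68 = 18.35 min.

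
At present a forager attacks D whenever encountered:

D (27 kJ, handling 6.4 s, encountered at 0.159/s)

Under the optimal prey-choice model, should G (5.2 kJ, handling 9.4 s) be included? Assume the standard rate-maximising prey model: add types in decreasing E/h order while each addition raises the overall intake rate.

No

Current rate: (0.159×27)/(1 + 0.159×6.4) = 2.128 kJ/s.
G: E/h = 5.2/9.4 = 0.5532 kJ/s.
Since 0.5532 < R, time spent handling G is better spent searching.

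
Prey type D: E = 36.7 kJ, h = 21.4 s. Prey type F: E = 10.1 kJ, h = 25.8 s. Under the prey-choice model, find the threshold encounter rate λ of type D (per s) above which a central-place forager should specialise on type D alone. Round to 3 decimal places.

0.014 per s

At the threshold, the rate on type D alone equals the profitability of type F: λ·36.7/(1 + λ·21.4) = 10.1/25.8 = 0.3915.
Rearranging, λ(36.7 − 0.3915×21.4) = 0.3915, so λ = 0.3915/28.32 = 0.01382 per s.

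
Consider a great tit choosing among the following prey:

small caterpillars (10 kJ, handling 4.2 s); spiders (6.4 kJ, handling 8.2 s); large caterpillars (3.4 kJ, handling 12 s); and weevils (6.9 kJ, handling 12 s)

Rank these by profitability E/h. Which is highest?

small caterpillars

Profitability E/h (kJ/s): small caterpillars = 10/4.2 = 2.38, spiders = 6.4/8.2 = 0.78, large caterpillars = 3.4/12 = 0.283, weevils = 6.9/12 = 0.575.
Ranked: small caterpillars > spiders > weevils > large caterpillars.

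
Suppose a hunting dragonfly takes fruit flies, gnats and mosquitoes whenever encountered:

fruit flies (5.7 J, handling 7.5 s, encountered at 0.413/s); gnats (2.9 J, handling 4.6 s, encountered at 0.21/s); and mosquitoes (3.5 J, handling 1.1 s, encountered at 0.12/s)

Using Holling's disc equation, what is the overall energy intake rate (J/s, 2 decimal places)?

0.65 J/s

R = (0.413×5.7 + 0.21×2.9 + 0.12×3.5) / (1 + 0.413×7.5 + 0.21×4.6 + 0.12×1.1) = 3.383/5.195 = 0.6512 J/s.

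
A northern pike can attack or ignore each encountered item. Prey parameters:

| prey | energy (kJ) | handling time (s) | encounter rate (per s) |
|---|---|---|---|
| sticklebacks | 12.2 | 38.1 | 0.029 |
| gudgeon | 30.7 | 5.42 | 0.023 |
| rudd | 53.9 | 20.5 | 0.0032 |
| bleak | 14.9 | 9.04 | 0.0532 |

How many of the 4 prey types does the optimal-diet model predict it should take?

3

Profitabilities (E/h, kJ/s): gudgeon 5.66, rudd 2.63, bleak 1.65, sticklebacks 0.32. Add prey in this order while the next type's profitability exceeds the intake rate on those already taken.
Rate on top 1: 0.6278. rudd: 2.63 > 0.6278 → include.
Rate on top 2: 0.7381. bleak: 1.65 > 0.7381 → include.
Rate on top 3: 1. sticklebacks: 0.32 < 1 → exclude; stop.
Optimal diet: gudgeon, rudd, bleak — 3 of 4 types.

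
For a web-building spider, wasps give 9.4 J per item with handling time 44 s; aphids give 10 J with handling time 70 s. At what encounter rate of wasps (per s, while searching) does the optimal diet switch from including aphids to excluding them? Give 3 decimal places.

0.046 per s

The zero-one rule: include aphids iff E₂/h₂ > λE₁/(1+λh₁). Equality gives the switch point.
λE₁h₂ = E₂ + λE₂h₁ ⇒ λ = E₂/(E₁h₂ − E₂h₁) = 10/(658 − 440) = 0.04587 per s.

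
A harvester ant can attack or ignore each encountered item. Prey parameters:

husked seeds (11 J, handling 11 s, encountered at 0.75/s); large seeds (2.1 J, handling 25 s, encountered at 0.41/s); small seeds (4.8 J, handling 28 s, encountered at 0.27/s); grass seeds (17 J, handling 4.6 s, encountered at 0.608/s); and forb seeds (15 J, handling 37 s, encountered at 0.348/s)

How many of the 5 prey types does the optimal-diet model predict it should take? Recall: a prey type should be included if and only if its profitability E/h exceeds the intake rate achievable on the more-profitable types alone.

1

Rank by E/h (J/s): grass seeds 3.7, husked seeds 1, forb seeds 0.405, small seeds 0.171, large seeds 0.084. Include each in turn until the next type's E/h falls below the running intake rate.
Rate on top 1: 2.722. husked seeds: 1 < 2.722 → exclude; stop.
Optimal diet: grass seeds — 1 of 5 types.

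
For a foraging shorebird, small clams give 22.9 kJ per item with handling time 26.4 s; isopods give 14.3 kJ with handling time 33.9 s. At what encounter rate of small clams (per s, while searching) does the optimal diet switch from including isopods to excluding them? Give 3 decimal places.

Drop isopods once their profitability E₂/h₂ falls below the rate achievable on small clams alone: E₂/h₂ = λE₁/(1 + λh₁).
Solve for λ: λE₁h₂ = E₂(1 + λh₁) → λ(E₁h₂ − E₂h₁) = E₂ → λ = E₂/(E₁h₂ − E₂h₁).
λ = 14.3/(22.9×33.9 − 14.3×26.4) = 14.3/398.8 = 0.03586 per s.

0.036 per s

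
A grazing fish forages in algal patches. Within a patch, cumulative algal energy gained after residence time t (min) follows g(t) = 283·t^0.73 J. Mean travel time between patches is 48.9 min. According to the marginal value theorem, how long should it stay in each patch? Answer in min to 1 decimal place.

132.2 min

By the marginal value theorem, leave when the instantaneous gain rate g'(t) equals the habitat-wide average g(t)/(T + t).
g'(t) = 0.73·283·t^-0.27. Setting 0.73·283·t^-0.27 = 283·t^0.73/(48.9+t) gives 0.73(48.9+t) = t, so 0.27·t = 0.73×48.9.
t* = 0.73×48.9/0.27 = 132.2 min.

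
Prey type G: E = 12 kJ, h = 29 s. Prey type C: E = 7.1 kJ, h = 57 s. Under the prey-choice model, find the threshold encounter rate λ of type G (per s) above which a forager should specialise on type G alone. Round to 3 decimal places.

At the threshold, the rate on type G alone equals the profitability of type C: λ·12/(1 + λ·29) = 7.1/57 = 0.1246.
Rearranging, λ(12 − 0.1246×29) = 0.1246, so λ = 0.1246/8.388 = 0.01485 per s.

0.015 per s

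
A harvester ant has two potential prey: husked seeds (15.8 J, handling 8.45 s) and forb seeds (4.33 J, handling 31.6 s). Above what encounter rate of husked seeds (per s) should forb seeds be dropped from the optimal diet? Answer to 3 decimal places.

At the threshold, the rate on husked seeds alone equals the profitability of forb seeds: λ·15.8/(1 + λ·8.45) = 4.33/31.6 = 0.137.
Rearranging, λ(15.8 − 0.137×8.45) = 0.137, so λ = 0.137/14.64 = 0.009358 per s.

0.009 per s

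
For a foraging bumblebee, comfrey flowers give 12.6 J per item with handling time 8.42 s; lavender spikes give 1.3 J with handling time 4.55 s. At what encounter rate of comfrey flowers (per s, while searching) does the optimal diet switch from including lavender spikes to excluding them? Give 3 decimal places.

0.028 per s

At the threshold, the rate on comfrey flowers alone equals the profitability of lavender spikes: λ·12.6/(1 + λ·8.42) = 1.3/4.55 = 0.2857.
Rearranging, λ(12.6 − 0.2857×8.42) = 0.2857, so λ = 0.2857/10.19 = 0.02803 per s.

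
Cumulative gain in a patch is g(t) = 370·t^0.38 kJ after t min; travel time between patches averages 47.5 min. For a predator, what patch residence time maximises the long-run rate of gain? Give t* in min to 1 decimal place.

29.1 min

Maximise g(t)/(T+t): set derivative to zero → g'(t)(T+t) = g(t).
g'(t) = 0.38·370·t^-0.62. Setting 0.38·370·t^-0.62 = 370·t^0.38/(47.5+t) gives 0.38(47.5+t) = t, so 0.62·t = 0.38×47.5.
t* = 0.38×47.5/0.62 = 29.11 min.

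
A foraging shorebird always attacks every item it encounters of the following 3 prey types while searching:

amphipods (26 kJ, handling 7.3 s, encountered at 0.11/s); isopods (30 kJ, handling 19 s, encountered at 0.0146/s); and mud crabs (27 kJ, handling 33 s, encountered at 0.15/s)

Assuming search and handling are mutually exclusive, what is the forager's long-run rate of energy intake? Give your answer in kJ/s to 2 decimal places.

1.05 kJ/s

Energy encountered per unit search time: 0.11×26 + 0.0146×30 + 0.15×27 = 7.348 kJ/s.
Handling time per unit search time: 0.11×7.3 + 0.0146×19 + 0.15×33 = 6.03.
Rate = 7.348/(1 + 6.03) = 1.045 kJ/s.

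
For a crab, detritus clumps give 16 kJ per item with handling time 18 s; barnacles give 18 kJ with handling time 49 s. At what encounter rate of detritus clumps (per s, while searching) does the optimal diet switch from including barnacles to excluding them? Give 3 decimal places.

0.039 per s

The zero-one rule: include barnacles iff E₂/h₂ > λE₁/(1+λh₁). Equality gives the switch point.
λE₁h₂ = E₂ + λE₂h₁ ⇒ λ = E₂/(E₁h₂ − E₂h₁) = 18/(784 − 324) = 0.03913 per s.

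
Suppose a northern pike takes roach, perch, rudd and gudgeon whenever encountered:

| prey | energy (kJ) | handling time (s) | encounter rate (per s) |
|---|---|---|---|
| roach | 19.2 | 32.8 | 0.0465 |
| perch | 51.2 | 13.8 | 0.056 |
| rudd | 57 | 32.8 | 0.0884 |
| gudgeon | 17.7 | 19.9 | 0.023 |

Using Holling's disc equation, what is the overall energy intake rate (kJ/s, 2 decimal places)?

1.38 kJ/s

Energy encountered per unit search time: 0.0465×19.2 + 0.056×51.2 + 0.0884×57 + 0.023×17.7 = 9.206 kJ/s.
Handling time per unit search time: 0.0465×32.8 + 0.056×13.8 + 0.0884×32.8 + 0.023×19.9 = 5.655.
Rate = 9.206/(1 + 5.655) = 1.383 kJ/s.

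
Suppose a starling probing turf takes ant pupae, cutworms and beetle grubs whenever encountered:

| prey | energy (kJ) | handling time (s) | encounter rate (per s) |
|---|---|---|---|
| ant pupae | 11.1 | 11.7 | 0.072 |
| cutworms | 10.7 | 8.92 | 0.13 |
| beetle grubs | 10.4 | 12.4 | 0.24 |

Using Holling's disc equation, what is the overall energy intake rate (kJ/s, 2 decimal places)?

0.78 kJ/s

Energy encountered per unit search time: 0.072×11.1 + 0.13×10.7 + 0.24×10.4 = 4.686 kJ/s.
Handling time per unit search time: 0.072×11.7 + 0.13×8.92 + 0.24×12.4 = 4.978.
Rate = 4.686/(1 + 4.978) = 0.7839 kJ/s.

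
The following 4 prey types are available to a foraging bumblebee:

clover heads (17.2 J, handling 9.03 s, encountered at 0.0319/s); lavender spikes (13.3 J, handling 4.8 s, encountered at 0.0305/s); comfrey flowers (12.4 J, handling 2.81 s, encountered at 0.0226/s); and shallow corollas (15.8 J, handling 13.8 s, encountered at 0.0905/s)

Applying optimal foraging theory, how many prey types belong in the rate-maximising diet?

4

Profitabilities (E/h, J/s): comfrey flowers 4.41, lavender spikes 2.77, clover heads 1.9, shallow corollas 1.14. Add prey in this order while the next type's profitability exceeds the intake rate on those already taken.
Rate on top 1: 0.2635. lavender spikes: 2.77 > 0.2635 → include.
Rate on top 2: 0.5669. clover heads: 1.9 > 0.5669 → include.
Rate on top 3: 0.8242. shallow corollas: 1.14 > 0.8242 → include.
Optimal diet: comfrey flowers, lavender spikes, clover heads, shallow corollas — 4 of 4 types.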